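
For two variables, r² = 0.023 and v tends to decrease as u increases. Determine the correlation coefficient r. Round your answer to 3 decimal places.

|r| = √0.023 = 0.152
The association is negative, so r = −0.152.

-0.152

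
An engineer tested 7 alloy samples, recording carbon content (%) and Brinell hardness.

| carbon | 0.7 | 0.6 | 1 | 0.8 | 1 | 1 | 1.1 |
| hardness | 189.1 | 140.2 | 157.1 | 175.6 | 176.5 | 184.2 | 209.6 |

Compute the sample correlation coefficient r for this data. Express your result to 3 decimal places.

n = 7, Σx = 6.2, Σy = 1232.3, Σx² = 5.7, Σy² = 219944.67, Σxy = 1105.33
nΣxy − ΣxΣy = 7737.31 − 7640.26 = 97.05
nΣx² − (Σx)² = 39.9 − 38.44 = 1.46; nΣy² − (Σy)² = 1539612.69 − 1518563.29 = 21049.4
r = 97.05 / √(1.46 × 21049.4) = 97.05 / 175.3058 ≈ 0.554

0.554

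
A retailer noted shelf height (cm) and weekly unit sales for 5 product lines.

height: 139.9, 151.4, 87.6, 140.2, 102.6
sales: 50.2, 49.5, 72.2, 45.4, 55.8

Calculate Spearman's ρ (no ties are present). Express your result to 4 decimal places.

Rank height: 3, 5, 1, 4, 2
Rank sales: 3, 2, 5, 1, 4
d = rank(height) − rank(sales): 0, 3, -4, 3, -2; Σd² = 38
ρ = 1 − 6Σd² / [n(n²−1)] = 1 − 6×38 / (5×24) = 1 − 228/120 ≈ -0.9000

-0.9000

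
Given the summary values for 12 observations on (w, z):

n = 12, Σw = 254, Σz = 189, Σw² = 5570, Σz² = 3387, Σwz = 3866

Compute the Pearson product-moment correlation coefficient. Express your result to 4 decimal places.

r = (nΣwz − ΣwΣz) / √[(nΣw² − (Σw)²)(nΣz² − (Σz)²)]
Numerator: 12×3866 − 254×189 = -1614
Denominator: √[(66840 − 64516)(40644 − 35721)] = √[2324 × 4923] = 3382.4624
r = -1614 / 3382.4624 ≈ -0.4772

-0.4772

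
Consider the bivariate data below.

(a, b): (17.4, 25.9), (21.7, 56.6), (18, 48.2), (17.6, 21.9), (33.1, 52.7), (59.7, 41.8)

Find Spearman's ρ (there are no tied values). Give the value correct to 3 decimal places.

Rank a: 1, 4, 3, 2, 5, 6
Rank b: 2, 6, 4, 1, 5, 3
d = rank(a) − rank(b): -1, -2, -1, 1, 0, 3; Σd² = 16
ρ = 1 − 6Σd² / [n(n²−1)] = 1 − 6×16 / (6×35) = 1 − 96/210 ≈ 0.543

0.543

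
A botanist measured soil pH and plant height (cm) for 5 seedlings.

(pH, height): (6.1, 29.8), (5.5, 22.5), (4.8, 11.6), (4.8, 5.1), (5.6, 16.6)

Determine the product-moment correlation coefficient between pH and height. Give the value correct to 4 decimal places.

0.9279

n = 5, Σx = 26.8, Σy = 85.6, Σx² = 144.9, Σy² = 1830.42, Σxy = 478.65
nΣxy − ΣxΣy = 2393.25 − 2294.08 = 99.17
nΣx² − (Σx)² = 724.5 − 718.24 = 6.26; nΣy² − (Σy)² = 9152.1 − 7327.36 = 1824.74
r = 99.17 / √(6.26 × 1824.74) = 99.17 / 106.8778 ≈ 0.9279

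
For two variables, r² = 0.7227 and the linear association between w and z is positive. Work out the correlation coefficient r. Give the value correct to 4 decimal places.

0.8501

|r| = √0.7227 = 0.8501
The association is positive, so r = 0.8501.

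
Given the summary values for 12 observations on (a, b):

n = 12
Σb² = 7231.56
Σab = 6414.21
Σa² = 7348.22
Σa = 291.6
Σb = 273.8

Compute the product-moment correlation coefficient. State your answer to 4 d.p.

r = (nΣab − ΣaΣb) / √[(nΣa² − (Σa)²)(nΣb² − (Σb)²)]
Numerator: 12×6414.21 − 291.6×273.8 = -2869.56
Denominator: √[(88178.64 − 85030.56)(86778.72 − 74966.44)] = √[3148.08 × 11812.28] = 6098.0327
r = -2869.56 / 6098.0327 ≈ -0.4706

-0.4706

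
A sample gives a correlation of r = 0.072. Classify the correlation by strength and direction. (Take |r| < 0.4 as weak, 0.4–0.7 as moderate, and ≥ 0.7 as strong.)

r = 0.072 > 0 so the relationship is positive.
|r| = 0.072, which falls in the weak range.

weak positive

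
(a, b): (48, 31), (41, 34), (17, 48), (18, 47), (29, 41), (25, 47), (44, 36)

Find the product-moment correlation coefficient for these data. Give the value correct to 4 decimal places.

n = 7, Σa = 222, Σb = 284, Σa² = 8000, Σb² = 11816, Σab = 8492
nΣab − ΣaΣb = 59444 − 63048 = -3604
nΣa² − (Σa)² = 56000 − 49284 = 6716; nΣb² − (Σb)² = 82712 − 80656 = 2056
r = -3604 / √(6716 × 2056) = -3604 / 3715.9246 ≈ -0.9699

-0.9699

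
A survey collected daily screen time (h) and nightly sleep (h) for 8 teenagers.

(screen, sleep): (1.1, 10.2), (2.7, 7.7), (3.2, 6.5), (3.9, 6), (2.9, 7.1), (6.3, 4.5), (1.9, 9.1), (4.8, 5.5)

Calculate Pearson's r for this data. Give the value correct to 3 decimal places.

n = 8, Σx = 26.8, Σy = 56.6, Σx² = 108.7, Σy² = 425.3, Σxy = 168.84
nΣxy − ΣxΣy = 1350.72 − 1516.88 = -166.16
nΣx² − (Σx)² = 869.6 − 718.24 = 151.36; nΣy² − (Σy)² = 3402.4 − 3203.56 = 198.84
r = -166.16 / √(151.36 × 198.84) = -166.16 / 173.4832 ≈ -0.958

-0.958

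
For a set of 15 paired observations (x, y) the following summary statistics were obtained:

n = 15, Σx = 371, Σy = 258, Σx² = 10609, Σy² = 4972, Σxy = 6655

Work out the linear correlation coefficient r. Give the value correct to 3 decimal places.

r = (nΣxy − ΣxΣy) / √[(nΣx² − (Σx)²)(nΣy² − (Σy)²)]
Numerator: 15×6655 − 371×258 = 4107
Denominator: √[(159135 − 137641)(74580 − 66564)] = √[21494 × 8016] = 13126.1534
r = 4107 / 13126.1534 ≈ 0.313

0.313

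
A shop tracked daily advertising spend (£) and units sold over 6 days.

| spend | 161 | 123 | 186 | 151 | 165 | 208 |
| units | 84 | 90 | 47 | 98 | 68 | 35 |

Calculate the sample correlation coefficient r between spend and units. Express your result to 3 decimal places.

-0.896

n = 6, Σx = 994, Σy = 422, Σx² = 168936, Σy² = 32818, Σxy = 66634
nΣxy − ΣxΣy = 399804 − 419468 = -19664
nΣx² − (Σx)² = 1013616 − 988036 = 25580; nΣy² − (Σy)² = 196908 − 178084 = 18824
r = -19664 / √(25580 × 18824) = -19664 / 21943.5166 ≈ -0.896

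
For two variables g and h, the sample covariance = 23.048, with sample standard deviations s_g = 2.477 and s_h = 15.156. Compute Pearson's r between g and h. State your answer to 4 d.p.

r = Cov(g,h) / (s_g · s_h) = 23.048 / (2.477 × 15.156)
  = 23.048 / 37.5414 ≈ 0.6139

0.6139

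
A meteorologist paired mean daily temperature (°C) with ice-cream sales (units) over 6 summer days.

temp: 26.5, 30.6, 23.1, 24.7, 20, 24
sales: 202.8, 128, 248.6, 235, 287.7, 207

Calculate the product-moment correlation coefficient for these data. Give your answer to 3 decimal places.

n = 6, Σx = 148.9, Σy = 1309.1, Σx² = 3758.31, Σy² = 300159.09, Σxy = 31560.16
nΣxy − ΣxΣy = 189360.96 − 194924.99 = -5564.03
nΣx² − (Σx)² = 22549.86 − 22171.21 = 378.65; nΣy² − (Σy)² = 1800954.54 − 1713742.81 = 87211.73
r = -5564.03 / √(378.65 × 87211.73) = -5564.03 / 5746.5400 ≈ -0.968

-0.968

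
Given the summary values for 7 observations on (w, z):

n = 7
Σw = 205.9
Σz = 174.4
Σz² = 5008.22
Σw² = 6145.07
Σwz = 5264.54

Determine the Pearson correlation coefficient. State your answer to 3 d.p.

r = (nΣwz − ΣwΣz) / √[(nΣw² − (Σw)²)(nΣz² − (Σz)²)]
Numerator: 7×5264.54 − 205.9×174.4 = 942.82
Denominator: √[(43015.49 − 42394.81)(35057.54 − 30415.36)] = √[620.68 × 4642.18] = 1697.4417
r = 942.82 / 1697.4417 ≈ 0.555

0.555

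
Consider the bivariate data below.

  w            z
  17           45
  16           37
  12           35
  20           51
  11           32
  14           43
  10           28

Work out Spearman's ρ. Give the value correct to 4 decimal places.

0.9643

Rank w: 6, 5, 3, 7, 2, 4, 1
Rank z: 6, 4, 3, 7, 2, 5, 1
d = rank(w) − rank(z): 0, 1, 0, 0, 0, -1, 0; Σd² = 2
ρ = 1 − 6Σd² / [n(n²−1)] = 1 − 6×2 / (7×48) = 1 − 12/336 ≈ 0.9643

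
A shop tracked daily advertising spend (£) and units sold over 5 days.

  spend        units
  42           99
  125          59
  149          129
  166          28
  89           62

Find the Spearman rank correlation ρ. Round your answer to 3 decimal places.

-0.400

Rank spend: 1, 3, 4, 5, 2
Rank units: 4, 2, 5, 1, 3
d = rank(spend) − rank(units): -3, 1, -1, 4, -1; Σd² = 28
ρ = 1 − 6Σd² / [n(n²−1)] = 1 − 6×28 / (5×24) = 1 − 168/120 ≈ -0.400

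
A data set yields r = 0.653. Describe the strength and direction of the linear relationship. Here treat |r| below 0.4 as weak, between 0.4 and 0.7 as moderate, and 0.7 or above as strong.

r = 0.653 > 0 so the relationship is positive.
|r| = 0.653, which falls in the moderate range.

moderate positive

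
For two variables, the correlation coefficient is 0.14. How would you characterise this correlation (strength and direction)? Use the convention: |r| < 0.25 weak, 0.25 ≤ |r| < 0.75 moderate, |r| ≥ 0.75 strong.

weak positive

r = 0.14 > 0 so the relationship is positive.
|r| = 0.14, which falls in the weak range.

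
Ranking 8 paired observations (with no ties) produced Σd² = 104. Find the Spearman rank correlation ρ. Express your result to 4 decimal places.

ρ = 1 − 6Σd² / [n(n²−1)] = 1 − 6×104 / (8×63)
  = 1 − 624/504 = 1 − 1.23810 ≈ -0.2381

-0.2381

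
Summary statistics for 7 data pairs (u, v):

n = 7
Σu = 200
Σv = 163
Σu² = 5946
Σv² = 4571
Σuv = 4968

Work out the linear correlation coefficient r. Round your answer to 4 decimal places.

0.7334

r = (nΣuv − ΣuΣv) / √[(nΣu² − (Σu)²)(nΣv² − (Σv)²)]
Numerator: 7×4968 − 200×163 = 2176
Denominator: √[(41622 − 40000)(31997 − 26569)] = √[1622 × 5428] = 2967.1899
r = 2176 / 2967.1899 ≈ 0.7334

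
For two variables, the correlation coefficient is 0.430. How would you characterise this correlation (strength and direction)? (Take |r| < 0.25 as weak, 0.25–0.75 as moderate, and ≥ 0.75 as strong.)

moderate positive

r = 0.430 > 0 so the relationship is positive.
|r| = 0.430, which falls in the moderate range.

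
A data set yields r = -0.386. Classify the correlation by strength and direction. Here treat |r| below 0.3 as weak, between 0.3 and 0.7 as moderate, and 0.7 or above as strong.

moderate negative

r = -0.386 < 0 so the relationship is negative.
|r| = 0.386, which falls in the moderate range.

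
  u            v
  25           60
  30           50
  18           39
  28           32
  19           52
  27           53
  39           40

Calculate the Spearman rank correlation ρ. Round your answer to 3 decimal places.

Rank u: 3, 6, 1, 5, 2, 4, 7
Rank v: 7, 4, 2, 1, 5, 6, 3
d = rank(u) − rank(v): -4, 2, -1, 4, -3, -2, 4; Σd² = 66
ρ = 1 − 6Σd² / [n(n²−1)] = 1 − 6×66 / (7×48) = 1 − 396/336 ≈ -0.179

-0.179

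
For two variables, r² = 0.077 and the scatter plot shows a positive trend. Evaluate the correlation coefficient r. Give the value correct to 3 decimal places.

0.277

|r| = √0.077 = 0.277
The association is positive, so r = 0.277.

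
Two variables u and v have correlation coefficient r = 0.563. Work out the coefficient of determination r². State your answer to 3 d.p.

0.317

r² = (0.563)² = 0.317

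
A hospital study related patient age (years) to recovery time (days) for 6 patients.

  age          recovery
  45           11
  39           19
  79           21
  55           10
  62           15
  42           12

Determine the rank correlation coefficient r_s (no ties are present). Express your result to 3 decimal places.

Rank age: 3, 1, 6, 4, 5, 2
Rank recovery: 2, 5, 6, 1, 4, 3
d = rank(age) − rank(recovery): 1, -4, 0, 3, 1, -1; Σd² = 28
ρ = 1 − 6Σd² / [n(n²−1)] = 1 − 6×28 / (6×35) = 1 − 168/210 ≈ 0.200

0.200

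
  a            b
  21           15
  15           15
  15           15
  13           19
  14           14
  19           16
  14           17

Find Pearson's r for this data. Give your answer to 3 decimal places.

-0.340

n = 7, Σa = 111, Σb = 111, Σa² = 1813, Σb² = 1777, Σab = 1750
nΣab − ΣaΣb = 12250 − 12321 = -71
nΣa² − (Σa)² = 12691 − 12321 = 370; nΣb² − (Σb)² = 12439 − 12321 = 118
r = -71 / √(370 × 118) = -71 / 208.9498 ≈ -0.340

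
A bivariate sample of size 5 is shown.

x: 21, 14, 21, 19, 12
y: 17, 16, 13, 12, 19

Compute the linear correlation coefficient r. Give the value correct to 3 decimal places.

-0.622

n = 5, Σx = 87, Σy = 77, Σx² = 1583, Σy² = 1219, Σxy = 1310
nΣxy − ΣxΣy = 6550 − 6699 = -149
nΣx² − (Σx)² = 7915 − 7569 = 346; nΣy² − (Σy)² = 6095 − 5929 = 166
r = -149 / √(346 × 166) = -149 / 239.6581 ≈ -0.622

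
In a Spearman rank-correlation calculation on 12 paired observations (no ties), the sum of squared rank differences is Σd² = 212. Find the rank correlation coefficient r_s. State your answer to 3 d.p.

0.259

ρ = 1 − 6Σd² / [n(n²−1)] = 1 − 6×212 / (12×143)
  = 1 − 1272/1716 = 1 − 0.7413 ≈ 0.259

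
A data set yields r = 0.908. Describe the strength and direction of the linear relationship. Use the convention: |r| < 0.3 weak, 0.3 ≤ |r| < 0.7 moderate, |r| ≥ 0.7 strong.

strong positive

r = 0.908 > 0 so the relationship is positive.
|r| = 0.908, which falls in the strong range.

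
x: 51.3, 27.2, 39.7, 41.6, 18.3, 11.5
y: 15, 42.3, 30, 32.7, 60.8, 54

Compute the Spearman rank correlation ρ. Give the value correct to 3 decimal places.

-0.886

Rank x: 6, 3, 4, 5, 2, 1
Rank y: 1, 4, 2, 3, 6, 5
d = rank(x) − rank(y): 5, -1, 2, 2, -4, -4; Σd² = 66
ρ = 1 − 6Σd² / [n(n²−1)] = 1 − 6×66 / (6×35) = 1 − 396/210 ≈ -0.886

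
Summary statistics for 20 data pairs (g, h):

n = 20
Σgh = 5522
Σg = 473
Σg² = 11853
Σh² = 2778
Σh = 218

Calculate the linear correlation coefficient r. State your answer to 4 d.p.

0.7078

r = (nΣgh − ΣgΣh) / √[(nΣg² − (Σg)²)(nΣh² − (Σh)²)]
Numerator: 20×5522 − 473×218 = 7326
Denominator: √[(237060 − 223729)(55560 − 47524)] = √[13331 × 8036] = 10350.2616
r = 7326 / 10350.2616 ≈ 0.7078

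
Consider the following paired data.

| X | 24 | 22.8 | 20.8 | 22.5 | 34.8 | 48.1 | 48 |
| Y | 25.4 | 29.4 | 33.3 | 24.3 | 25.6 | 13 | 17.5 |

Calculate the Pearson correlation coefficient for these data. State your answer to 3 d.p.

-0.886

n = 7, ΣX = 221, ΣY = 168.5, ΣX² = 7863.38, ΣY² = 4339.51, ΣXY = 4875.49
nΣXY − ΣXΣY = 34128.43 − 37238.5 = -3110.07
nΣX² − (ΣX)² = 55043.66 − 48841 = 6202.66; nΣY² − (ΣY)² = 30376.57 − 28392.25 = 1984.32
r = -3110.07 / √(6202.66 × 1984.32) = -3110.07 / 3508.2848 ≈ -0.886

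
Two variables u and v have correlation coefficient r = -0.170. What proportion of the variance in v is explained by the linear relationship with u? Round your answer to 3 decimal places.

0.029

r² = (-0.170)² = 0.029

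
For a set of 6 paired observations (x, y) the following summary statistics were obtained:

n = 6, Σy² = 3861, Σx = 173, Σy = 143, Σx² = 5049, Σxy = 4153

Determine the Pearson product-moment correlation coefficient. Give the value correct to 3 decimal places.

r = (nΣxy − ΣxΣy) / √[(nΣx² − (Σx)²)(nΣy² − (Σy)²)]
Numerator: 6×4153 − 173×143 = 179
Denominator: √[(30294 − 29929)(23166 − 20449)] = √[365 × 2717] = 995.8439
r = 179 / 995.8439 ≈ 0.180

0.180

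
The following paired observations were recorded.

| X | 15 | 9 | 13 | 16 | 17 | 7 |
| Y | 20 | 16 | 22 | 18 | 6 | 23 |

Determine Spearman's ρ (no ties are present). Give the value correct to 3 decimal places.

-0.657

Rank X: 4, 2, 3, 5, 6, 1
Rank Y: 4, 2, 5, 3, 1, 6
d = rank(X) − rank(Y): 0, 0, -2, 2, 5, -5; Σd² = 58
ρ = 1 − 6Σd² / [n(n²−1)] = 1 − 6×58 / (6×35) = 1 − 348/210 ≈ -0.657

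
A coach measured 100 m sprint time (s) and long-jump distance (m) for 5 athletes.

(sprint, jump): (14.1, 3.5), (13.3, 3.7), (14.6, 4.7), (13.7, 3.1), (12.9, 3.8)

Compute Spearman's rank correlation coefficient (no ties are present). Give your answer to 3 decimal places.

Rank sprint: 4, 2, 5, 3, 1
Rank jump: 2, 3, 5, 1, 4
d = rank(sprint) − rank(jump): 2, -1, 0, 2, -3; Σd² = 18
ρ = 1 − 6Σd² / [n(n²−1)] = 1 − 6×18 / (5×24) = 1 − 108/120 ≈ 0.100

0.100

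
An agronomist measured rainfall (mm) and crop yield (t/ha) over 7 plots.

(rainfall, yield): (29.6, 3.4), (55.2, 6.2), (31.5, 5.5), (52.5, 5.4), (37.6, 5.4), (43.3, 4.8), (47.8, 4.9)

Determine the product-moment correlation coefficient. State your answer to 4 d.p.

0.6053

n = 7, Σx = 297.5, Σy = 35.6, Σx² = 13245.19, Σy² = 185.62, Σxy = 1544.73
nΣxy − ΣxΣy = 10813.11 − 10591 = 222.11
nΣx² − (Σx)² = 92716.33 − 88506.25 = 4210.08; nΣy² − (Σy)² = 1299.34 − 1267.36 = 31.98
r = 222.11 / √(4210.08 × 31.98) = 222.11 / 366.9310 ≈ 0.6053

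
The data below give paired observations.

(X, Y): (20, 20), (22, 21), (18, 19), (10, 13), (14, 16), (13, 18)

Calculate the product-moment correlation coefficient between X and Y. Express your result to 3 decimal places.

n = 6, ΣX = 97, ΣY = 107, ΣX² = 1673, ΣY² = 1951, ΣXY = 1792
nΣXY − ΣXΣY = 10752 − 10379 = 373
nΣX² − (ΣX)² = 10038 − 9409 = 629; nΣY² − (ΣY)² = 11706 − 11449 = 257
r = 373 / √(629 × 257) = 373 / 402.0609 ≈ 0.928

0.928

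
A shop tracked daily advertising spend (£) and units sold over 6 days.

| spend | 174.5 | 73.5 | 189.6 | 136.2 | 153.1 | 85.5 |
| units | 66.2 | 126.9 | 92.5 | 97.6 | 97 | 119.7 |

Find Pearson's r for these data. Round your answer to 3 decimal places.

n = 6, Σx = 812.4, Σy = 599.9, Σx² = 121100.96, Σy² = 62305.15, Σxy = 76795.22
nΣxy − ΣxΣy = 460771.32 − 487358.76 = -26587.44
nΣx² − (Σx)² = 726605.76 − 659993.76 = 66612; nΣy² − (Σy)² = 373830.9 − 359880.01 = 13950.89
r = -26587.44 / √(66612 × 13950.89) = -26587.44 / 30484.3679 ≈ -0.872

-0.872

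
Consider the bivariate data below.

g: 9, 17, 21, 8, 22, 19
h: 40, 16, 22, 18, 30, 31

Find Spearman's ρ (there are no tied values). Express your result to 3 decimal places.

0.143

Rank g: 2, 3, 5, 1, 6, 4
Rank h: 6, 1, 3, 2, 4, 5
d = rank(g) − rank(h): -4, 2, 2, -1, 2, -1; Σd² = 30
ρ = 1 − 6Σd² / [n(n²−1)] = 1 − 6×30 / (6×35) = 1 − 180/210 ≈ 0.143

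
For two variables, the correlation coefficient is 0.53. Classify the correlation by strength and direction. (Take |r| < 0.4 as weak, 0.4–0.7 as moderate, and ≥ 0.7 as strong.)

moderate positive

r = 0.53 > 0 so the relationship is positive.
|r| = 0.53, which falls in the moderate range.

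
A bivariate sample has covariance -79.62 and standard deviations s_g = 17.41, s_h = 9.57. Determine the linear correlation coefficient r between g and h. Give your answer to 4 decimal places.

r = Cov(g,h) / (s_g · s_h) = -79.62 / (17.41 × 9.57)
  = -79.62 / 166.6137 ≈ -0.4779

-0.4779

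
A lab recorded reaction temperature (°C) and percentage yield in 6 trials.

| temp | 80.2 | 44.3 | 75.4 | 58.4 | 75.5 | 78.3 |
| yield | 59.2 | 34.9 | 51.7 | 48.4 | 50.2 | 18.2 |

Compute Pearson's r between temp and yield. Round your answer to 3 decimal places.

n = 6, Σx = 412.1, Σy = 262.6, Σx² = 29321.39, Σy² = 12589.38, Σxy = 18233.81
nΣxy − ΣxΣy = 109402.86 − 108217.46 = 1185.4
nΣx² − (Σx)² = 175928.34 − 169826.41 = 6101.93; nΣy² − (Σy)² = 75536.28 − 68958.76 = 6577.52
r = 1185.4 / √(6101.93 × 6577.52) = 1185.4 / 6335.2637 ≈ 0.187

0.187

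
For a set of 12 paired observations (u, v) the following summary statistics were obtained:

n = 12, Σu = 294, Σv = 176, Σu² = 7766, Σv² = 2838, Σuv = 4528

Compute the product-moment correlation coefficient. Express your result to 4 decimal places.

r = (nΣuv − ΣuΣv) / √[(nΣu² − (Σu)²)(nΣv² − (Σv)²)]
Numerator: 12×4528 − 294×176 = 2592
Denominator: √[(93192 − 86436)(34056 − 30976)] = √[6756 × 3080] = 4561.6313
r = 2592 / 4561.6313 ≈ 0.5682

0.5682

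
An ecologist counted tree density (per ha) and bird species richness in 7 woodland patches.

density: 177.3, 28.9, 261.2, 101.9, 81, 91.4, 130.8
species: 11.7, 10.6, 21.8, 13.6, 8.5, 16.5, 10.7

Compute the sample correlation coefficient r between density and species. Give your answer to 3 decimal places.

n = 7, Σx = 872.5, Σy = 93.4, Σx² = 142903.15, Σy² = 1368.44, Σxy = 13056.91
nΣxy − ΣxΣy = 91398.37 − 81491.5 = 9906.87
nΣx² − (Σx)² = 1000322.05 − 761256.25 = 239065.8; nΣy² − (Σy)² = 9579.08 − 8723.56 = 855.52
r = 9906.87 / √(239065.8 × 855.52) = 9906.87 / 14301.2438 ≈ 0.693

0.693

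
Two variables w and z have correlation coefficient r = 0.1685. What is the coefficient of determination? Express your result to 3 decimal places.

r² = (0.1685)² = 0.028

0.028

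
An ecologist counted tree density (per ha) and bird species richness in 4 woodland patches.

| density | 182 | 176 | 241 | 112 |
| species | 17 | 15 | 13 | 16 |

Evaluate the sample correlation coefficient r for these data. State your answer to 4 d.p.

n = 4, Σx = 711, Σy = 61, Σx² = 134725, Σy² = 939, Σxy = 10659
nΣxy − ΣxΣy = 42636 − 43371 = -735
nΣx² − (Σx)² = 538900 − 505521 = 33379; nΣy² − (Σy)² = 3756 − 3721 = 35
r = -735 / √(33379 × 35) = -735 / 1080.8631 ≈ -0.6800

-0.6800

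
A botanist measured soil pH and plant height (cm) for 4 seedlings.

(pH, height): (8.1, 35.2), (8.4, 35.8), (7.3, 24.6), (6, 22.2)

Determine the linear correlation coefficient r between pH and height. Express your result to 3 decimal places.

0.925

n = 4, Σx = 29.8, Σy = 117.8, Σx² = 225.46, Σy² = 3618.68, Σxy = 898.62
nΣxy − ΣxΣy = 3594.48 − 3510.44 = 84.04
nΣx² − (Σx)² = 901.84 − 888.04 = 13.8; nΣy² − (Σy)² = 14474.72 − 13876.84 = 597.88
r = 84.04 / √(13.8 × 597.88) = 84.04 / 90.8336 ≈ 0.925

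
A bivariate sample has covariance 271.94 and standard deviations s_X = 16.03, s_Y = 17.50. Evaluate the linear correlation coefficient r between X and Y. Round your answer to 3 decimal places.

0.969

r = Cov(X,Y) / (s_X · s_Y) = 271.94 / (16.03 × 17.50)
  = 271.94 / 280.5250 ≈ 0.969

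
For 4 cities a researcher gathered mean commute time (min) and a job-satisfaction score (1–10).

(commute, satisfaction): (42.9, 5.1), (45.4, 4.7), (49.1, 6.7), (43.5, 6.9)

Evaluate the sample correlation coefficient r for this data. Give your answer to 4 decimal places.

n = 4, Σx = 180.9, Σy = 23.4, Σx² = 8204.63, Σy² = 140.6, Σxy = 1061.29
nΣxy − ΣxΣy = 4245.16 − 4233.06 = 12.1
nΣx² − (Σx)² = 32818.52 − 32724.81 = 93.71; nΣy² − (Σy)² = 562.4 − 547.56 = 14.84
r = 12.1 / √(93.71 × 14.84) = 12.1 / 37.2915 ≈ 0.3245

0.3245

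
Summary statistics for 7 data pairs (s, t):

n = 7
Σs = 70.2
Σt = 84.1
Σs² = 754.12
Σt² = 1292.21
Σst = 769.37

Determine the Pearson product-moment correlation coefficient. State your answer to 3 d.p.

-0.623

r = (nΣst − ΣsΣt) / √[(nΣs² − (Σs)²)(nΣt² − (Σt)²)]
Numerator: 7×769.37 − 70.2×84.1 = -518.23
Denominator: √[(5278.84 − 4928.04)(9045.47 − 7072.81)] = √[350.8 × 1972.66] = 831.8709
r = -518.23 / 831.8709 ≈ -0.623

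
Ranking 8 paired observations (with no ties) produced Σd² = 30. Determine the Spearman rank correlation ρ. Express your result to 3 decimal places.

ρ = 1 − 6Σd² / [n(n²−1)] = 1 − 6×30 / (8×63)
  = 1 − 180/504 = 1 − 0.3571 ≈ 0.643

0.643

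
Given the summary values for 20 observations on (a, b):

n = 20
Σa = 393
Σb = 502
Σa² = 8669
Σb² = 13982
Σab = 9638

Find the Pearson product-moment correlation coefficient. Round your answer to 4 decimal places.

r = (nΣab − ΣaΣb) / √[(nΣa² − (Σa)²)(nΣb² − (Σb)²)]
Numerator: 20×9638 − 393×502 = -4526
Denominator: √[(173380 − 154449)(279640 − 252004)] = √[18931 × 27636] = 22873.0653
r = -4526 / 22873.0653 ≈ -0.1979

-0.1979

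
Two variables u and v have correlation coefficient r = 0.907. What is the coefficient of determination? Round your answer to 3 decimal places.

0.823

r² = (0.907)² = 0.823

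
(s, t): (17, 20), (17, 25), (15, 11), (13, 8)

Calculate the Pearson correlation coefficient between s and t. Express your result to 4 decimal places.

0.9285

n = 4, Σs = 62, Σt = 64, Σs² = 972, Σt² = 1210, Σst = 1034
nΣst − ΣsΣt = 4136 − 3968 = 168
nΣs² − (Σs)² = 3888 − 3844 = 44; nΣt² − (Σt)² = 4840 − 4096 = 744
r = 168 / √(44 × 744) = 168 / 180.9309 ≈ 0.9285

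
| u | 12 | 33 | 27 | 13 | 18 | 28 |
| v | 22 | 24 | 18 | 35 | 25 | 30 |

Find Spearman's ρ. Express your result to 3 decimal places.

-0.029

Rank u: 1, 6, 4, 2, 3, 5
Rank v: 2, 3, 1, 6, 4, 5
d = rank(u) − rank(v): -1, 3, 3, -4, -1, 0; Σd² = 36
ρ = 1 − 6Σd² / [n(n²−1)] = 1 − 6×36 / (6×35) = 1 − 216/210 ≈ -0.029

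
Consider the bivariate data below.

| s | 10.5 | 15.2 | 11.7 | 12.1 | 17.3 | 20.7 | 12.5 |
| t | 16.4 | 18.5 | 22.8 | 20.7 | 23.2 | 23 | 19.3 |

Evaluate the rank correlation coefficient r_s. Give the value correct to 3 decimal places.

Rank s: 1, 5, 2, 3, 6, 7, 4
Rank t: 1, 2, 5, 4, 7, 6, 3
d = rank(s) − rank(t): 0, 3, -3, -1, -1, 1, 1; Σd² = 22
ρ = 1 − 6Σd² / [n(n²−1)] = 1 − 6×22 / (7×48) = 1 − 132/336 ≈ 0.607

0.607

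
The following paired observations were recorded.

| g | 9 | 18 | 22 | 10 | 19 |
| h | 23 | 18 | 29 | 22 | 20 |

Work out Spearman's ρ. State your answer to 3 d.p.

0.100

Rank g: 1, 3, 5, 2, 4
Rank h: 4, 1, 5, 3, 2
d = rank(g) − rank(h): -3, 2, 0, -1, 2; Σd² = 18
ρ = 1 − 6Σd² / [n(n²−1)] = 1 − 6×18 / (5×24) = 1 − 108/120 ≈ 0.100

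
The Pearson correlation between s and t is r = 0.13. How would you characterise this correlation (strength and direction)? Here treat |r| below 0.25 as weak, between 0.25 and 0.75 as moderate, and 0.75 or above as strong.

r = 0.13 > 0 so the relationship is positive.
|r| = 0.13, which falls in the weak range.

weak positive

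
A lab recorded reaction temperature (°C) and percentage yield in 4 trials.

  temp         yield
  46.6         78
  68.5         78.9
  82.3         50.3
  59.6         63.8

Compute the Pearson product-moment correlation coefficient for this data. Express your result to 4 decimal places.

-0.7052

n = 4, Σx = 257, Σy = 271, Σx² = 17189.26, Σy² = 18909.74, Σxy = 16981.62
nΣxy − ΣxΣy = 67926.48 − 69647 = -1720.52
nΣx² − (Σx)² = 68757.04 − 66049 = 2708.04; nΣy² − (Σy)² = 75638.96 − 73441 = 2197.96
r = -1720.52 / √(2708.04 × 2197.96) = -1720.52 / 2439.7056 ≈ -0.7052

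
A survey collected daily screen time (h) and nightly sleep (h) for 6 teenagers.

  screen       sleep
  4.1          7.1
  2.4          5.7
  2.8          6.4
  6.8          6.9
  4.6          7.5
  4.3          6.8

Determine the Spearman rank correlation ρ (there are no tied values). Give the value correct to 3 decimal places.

Rank screen: 3, 1, 2, 6, 5, 4
Rank sleep: 5, 1, 2, 4, 6, 3
d = rank(screen) − rank(sleep): -2, 0, 0, 2, -1, 1; Σd² = 10
ρ = 1 − 6Σd² / [n(n²−1)] = 1 − 6×10 / (6×35) = 1 − 60/210 ≈ 0.714

0.714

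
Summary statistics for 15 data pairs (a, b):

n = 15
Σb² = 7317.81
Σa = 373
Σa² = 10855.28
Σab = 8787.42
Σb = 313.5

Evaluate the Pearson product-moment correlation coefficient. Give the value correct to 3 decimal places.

0.902

r = (nΣab − ΣaΣb) / √[(nΣa² − (Σa)²)(nΣb² − (Σb)²)]
Numerator: 15×8787.42 − 373×313.5 = 14875.8
Denominator: √[(162829.2 − 139129)(109767.15 − 98282.25)] = √[23700.2 × 11484.9] = 16498.3159
r = 14875.8 / 16498.3159 ≈ 0.902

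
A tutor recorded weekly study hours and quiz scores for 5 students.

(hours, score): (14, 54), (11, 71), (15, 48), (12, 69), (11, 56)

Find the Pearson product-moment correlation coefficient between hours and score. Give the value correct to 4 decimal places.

n = 5, Σx = 63, Σy = 298, Σx² = 807, Σy² = 18158, Σxy = 3701
nΣxy − ΣxΣy = 18505 − 18774 = -269
nΣx² − (Σx)² = 4035 − 3969 = 66; nΣy² − (Σy)² = 90790 − 88804 = 1986
r = -269 / √(66 × 1986) = -269 / 362.0442 ≈ -0.7430

-0.7430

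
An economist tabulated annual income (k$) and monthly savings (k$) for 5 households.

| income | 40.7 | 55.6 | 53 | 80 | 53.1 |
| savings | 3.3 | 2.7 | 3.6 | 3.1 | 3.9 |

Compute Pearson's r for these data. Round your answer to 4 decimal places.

n = 5, Σx = 282.4, Σy = 16.6, Σx² = 16776.46, Σy² = 55.96, Σxy = 930.32
nΣxy − ΣxΣy = 4651.6 − 4687.84 = -36.24
nΣx² − (Σx)² = 83882.3 − 79749.76 = 4132.54; nΣy² − (Σy)² = 279.8 − 275.56 = 4.24
r = -36.24 / √(4132.54 × 4.24) = -36.24 / 132.3706 ≈ -0.2738

-0.2738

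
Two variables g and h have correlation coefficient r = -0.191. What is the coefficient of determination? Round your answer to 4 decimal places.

r² = (-0.191)² = 0.0365

0.0365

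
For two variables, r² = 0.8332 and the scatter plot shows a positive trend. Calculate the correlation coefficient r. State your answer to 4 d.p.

0.9128

|r| = √0.8332 = 0.9128
The association is positive, so r = 0.9128.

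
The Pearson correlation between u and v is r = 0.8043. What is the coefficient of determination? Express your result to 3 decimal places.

0.647

r² = (0.8043)² = 0.647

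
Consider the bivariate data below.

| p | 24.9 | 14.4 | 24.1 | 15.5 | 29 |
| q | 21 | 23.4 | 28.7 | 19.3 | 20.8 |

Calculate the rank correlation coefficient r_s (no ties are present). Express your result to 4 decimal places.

-0.2000

Rank p: 4, 1, 3, 2, 5
Rank q: 3, 4, 5, 1, 2
d = rank(p) − rank(q): 1, -3, -2, 1, 3; Σd² = 24
ρ = 1 − 6Σd² / [n(n²−1)] = 1 − 6×24 / (5×24) = 1 − 144/120 ≈ -0.2000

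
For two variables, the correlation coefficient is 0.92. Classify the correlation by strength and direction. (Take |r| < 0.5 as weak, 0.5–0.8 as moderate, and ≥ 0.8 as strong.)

r = 0.92 > 0 so the relationship is positive.
|r| = 0.92, which falls in the strong range.

strong positive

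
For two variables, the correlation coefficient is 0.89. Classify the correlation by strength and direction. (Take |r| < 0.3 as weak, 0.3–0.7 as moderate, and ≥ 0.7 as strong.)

r = 0.89 > 0 so the relationship is positive.
|r| = 0.89, which falls in the strong range.

strong positive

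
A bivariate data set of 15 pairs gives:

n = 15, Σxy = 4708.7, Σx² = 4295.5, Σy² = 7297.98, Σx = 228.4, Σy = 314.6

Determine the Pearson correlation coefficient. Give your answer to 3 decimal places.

-0.108

r = (nΣxy − ΣxΣy) / √[(nΣx² − (Σx)²)(nΣy² − (Σy)²)]
Numerator: 15×4708.7 − 228.4×314.6 = -1224.14
Denominator: √[(64432.5 − 52166.56)(109469.7 − 98973.16)] = √[12265.94 × 10496.54] = 11346.8026
r = -1224.14 / 11346.8026 ≈ -0.108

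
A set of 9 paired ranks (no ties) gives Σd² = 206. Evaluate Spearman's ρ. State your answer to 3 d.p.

ρ = 1 − 6Σd² / [n(n²−1)] = 1 − 6×206 / (9×80)
  = 1 − 1236/720 = 1 − 1.7167 ≈ -0.717

-0.717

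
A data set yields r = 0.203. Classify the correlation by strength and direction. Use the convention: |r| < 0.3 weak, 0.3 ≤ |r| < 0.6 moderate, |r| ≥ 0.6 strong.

r = 0.203 > 0 so the relationship is positive.
|r| = 0.203, which falls in the weak range.

weak positive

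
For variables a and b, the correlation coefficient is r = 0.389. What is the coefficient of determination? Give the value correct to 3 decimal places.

r² = (0.389)² = 0.151

0.151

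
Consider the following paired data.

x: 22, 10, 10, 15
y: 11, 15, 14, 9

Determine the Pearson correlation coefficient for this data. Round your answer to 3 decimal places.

n = 4, Σx = 57, Σy = 49, Σx² = 909, Σy² = 623, Σxy = 667
nΣxy − ΣxΣy = 2668 − 2793 = -125
nΣx² − (Σx)² = 3636 − 3249 = 387; nΣy² − (Σy)² = 2492 − 2401 = 91
r = -125 / √(387 × 91) = -125 / 187.6619 ≈ -0.666

-0.666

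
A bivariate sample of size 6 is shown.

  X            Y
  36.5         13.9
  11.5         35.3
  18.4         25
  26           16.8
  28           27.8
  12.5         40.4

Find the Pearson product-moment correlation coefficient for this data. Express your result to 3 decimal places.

n = 6, ΣX = 132.9, ΣY = 159.2, ΣX² = 3419.31, ΣY² = 4751.54, ΣXY = 3093.5
nΣXY − ΣXΣY = 18561 − 21157.68 = -2596.68
nΣX² − (ΣX)² = 20515.86 − 17662.41 = 2853.45; nΣY² − (ΣY)² = 28509.24 − 25344.64 = 3164.6
r = -2596.68 / √(2853.45 × 3164.6) = -2596.68 / 3005.0005 ≈ -0.864

-0.864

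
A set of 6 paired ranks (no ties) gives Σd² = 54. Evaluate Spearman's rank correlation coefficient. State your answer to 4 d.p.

-0.5429

ρ = 1 − 6Σd² / [n(n²−1)] = 1 − 6×54 / (6×35)
  = 1 − 324/210 = 1 − 1.54286 ≈ -0.5429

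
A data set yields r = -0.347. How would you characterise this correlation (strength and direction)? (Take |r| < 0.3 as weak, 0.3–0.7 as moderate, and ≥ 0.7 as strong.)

moderate negative

r = -0.347 < 0 so the relationship is negative.
|r| = 0.347, which falls in the moderate range.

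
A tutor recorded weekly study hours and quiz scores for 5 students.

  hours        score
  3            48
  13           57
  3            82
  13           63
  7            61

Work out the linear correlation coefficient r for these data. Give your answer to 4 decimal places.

n = 5, Σx = 39, Σy = 311, Σx² = 405, Σy² = 19967, Σxy = 2377
nΣxy − ΣxΣy = 11885 − 12129 = -244
nΣx² − (Σx)² = 2025 − 1521 = 504; nΣy² − (Σy)² = 99835 − 96721 = 3114
r = -244 / √(504 × 3114) = -244 / 1252.7793 ≈ -0.1948

-0.1948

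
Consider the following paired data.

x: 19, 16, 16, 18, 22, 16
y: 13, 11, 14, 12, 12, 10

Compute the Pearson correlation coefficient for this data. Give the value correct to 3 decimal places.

n = 6, Σx = 107, Σy = 72, Σx² = 1937, Σy² = 874, Σxy = 1287
nΣxy − ΣxΣy = 7722 − 7704 = 18
nΣx² − (Σx)² = 11622 − 11449 = 173; nΣy² − (Σy)² = 5244 − 5184 = 60
r = 18 / √(173 × 60) = 18 / 101.8823 ≈ 0.177

0.177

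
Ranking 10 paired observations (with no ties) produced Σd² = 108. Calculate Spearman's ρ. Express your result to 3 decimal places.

ρ = 1 − 6Σd² / [n(n²−1)] = 1 − 6×108 / (10×99)
  = 1 − 648/990 = 1 − 0.6545 ≈ 0.345

0.345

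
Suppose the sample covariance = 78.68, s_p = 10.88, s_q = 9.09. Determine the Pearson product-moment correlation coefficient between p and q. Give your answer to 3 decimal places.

0.796

r = Cov(p,q) / (s_p · s_q) = 78.68 / (10.88 × 9.09)
  = 78.68 / 98.8992 ≈ 0.796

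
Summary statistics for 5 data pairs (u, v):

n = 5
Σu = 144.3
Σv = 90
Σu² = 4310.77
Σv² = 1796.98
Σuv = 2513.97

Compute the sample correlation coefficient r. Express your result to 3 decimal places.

r = (nΣuv − ΣuΣv) / √[(nΣu² − (Σu)²)(nΣv² − (Σv)²)]
Numerator: 5×2513.97 − 144.3×90 = -417.15
Denominator: √[(21553.85 − 20822.49)(8984.9 − 8100)] = √[731.36 × 884.9] = 804.4753
r = -417.15 / 804.4753 ≈ -0.519

-0.519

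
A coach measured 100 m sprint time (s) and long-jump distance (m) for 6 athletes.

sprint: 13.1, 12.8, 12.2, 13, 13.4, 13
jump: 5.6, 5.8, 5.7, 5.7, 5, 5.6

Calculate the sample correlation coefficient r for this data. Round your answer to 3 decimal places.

-0.652

n = 6, Σx = 77.5, Σy = 33.4, Σx² = 1001.85, Σy² = 186.34, Σxy = 431.04
nΣxy − ΣxΣy = 2586.24 − 2588.5 = -2.26
nΣx² − (Σx)² = 6011.1 − 6006.25 = 4.85; nΣy² − (Σy)² = 1118.04 − 1115.56 = 2.48
r = -2.26 / √(4.85 × 2.48) = -2.26 / 3.4681 ≈ -0.652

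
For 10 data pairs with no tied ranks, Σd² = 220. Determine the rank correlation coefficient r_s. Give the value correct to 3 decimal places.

-0.333

ρ = 1 − 6Σd² / [n(n²−1)] = 1 − 6×220 / (10×99)
  = 1 − 1320/990 = 1 − 1.3333 ≈ -0.333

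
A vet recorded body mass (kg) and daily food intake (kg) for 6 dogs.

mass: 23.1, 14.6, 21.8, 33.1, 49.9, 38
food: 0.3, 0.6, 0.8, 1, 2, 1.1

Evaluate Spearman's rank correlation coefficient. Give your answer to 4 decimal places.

0.8286

Rank mass: 3, 1, 2, 4, 6, 5
Rank food: 1, 2, 3, 4, 6, 5
d = rank(mass) − rank(food): 2, -1, -1, 0, 0, 0; Σd² = 6
ρ = 1 − 6Σd² / [n(n²−1)] = 1 − 6×6 / (6×35) = 1 − 36/210 ≈ 0.8286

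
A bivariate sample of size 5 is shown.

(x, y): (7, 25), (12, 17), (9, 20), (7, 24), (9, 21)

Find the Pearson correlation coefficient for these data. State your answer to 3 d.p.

n = 5, Σx = 44, Σy = 107, Σx² = 404, Σy² = 2331, Σxy = 916
nΣxy − ΣxΣy = 4580 − 4708 = -128
nΣx² − (Σx)² = 2020 − 1936 = 84; nΣy² − (Σy)² = 11655 − 11449 = 206
r = -128 / √(84 × 206) = -128 / 131.5447 ≈ -0.973

-0.973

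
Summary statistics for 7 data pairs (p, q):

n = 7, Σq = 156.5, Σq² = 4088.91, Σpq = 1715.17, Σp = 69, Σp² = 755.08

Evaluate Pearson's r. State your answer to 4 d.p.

r = (nΣpq − ΣpΣq) / √[(nΣp² − (Σp)²)(nΣq² − (Σq)²)]
Numerator: 7×1715.17 − 69×156.5 = 1207.69
Denominator: √[(5285.56 − 4761)(28622.37 − 24492.25)] = √[524.56 × 4130.12] = 1471.9021
r = 1207.69 / 1471.9021 ≈ 0.8205

0.8205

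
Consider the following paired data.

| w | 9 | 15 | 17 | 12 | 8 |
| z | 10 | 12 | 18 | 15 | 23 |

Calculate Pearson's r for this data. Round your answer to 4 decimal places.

-0.1475

n = 5, Σw = 61, Σz = 78, Σw² = 803, Σz² = 1322, Σwz = 940
nΣwz − ΣwΣz = 4700 − 4758 = -58
nΣw² − (Σw)² = 4015 − 3721 = 294; nΣz² − (Σz)² = 6610 − 6084 = 526
r = -58 / √(294 × 526) = -58 / 393.2480 ≈ -0.1475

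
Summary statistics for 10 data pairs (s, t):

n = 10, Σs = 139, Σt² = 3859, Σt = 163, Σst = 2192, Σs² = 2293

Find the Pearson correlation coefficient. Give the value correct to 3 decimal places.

r = (nΣst − ΣsΣt) / √[(nΣs² − (Σs)²)(nΣt² − (Σt)²)]
Numerator: 10×2192 − 139×163 = -737
Denominator: √[(22930 − 19321)(38590 − 26569)] = √[3609 × 12021] = 6586.6372
r = -737 / 6586.6372 ≈ -0.112

-0.112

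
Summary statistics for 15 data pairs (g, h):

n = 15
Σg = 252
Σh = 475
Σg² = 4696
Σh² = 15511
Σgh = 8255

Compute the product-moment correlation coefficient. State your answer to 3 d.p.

r = (nΣgh − ΣgΣh) / √[(nΣg² − (Σg)²)(nΣh² − (Σh)²)]
Numerator: 15×8255 − 252×475 = 4125
Denominator: √[(70440 − 63504)(232665 − 225625)] = √[6936 × 7040] = 6987.8065
r = 4125 / 6987.8065 ≈ 0.590

0.590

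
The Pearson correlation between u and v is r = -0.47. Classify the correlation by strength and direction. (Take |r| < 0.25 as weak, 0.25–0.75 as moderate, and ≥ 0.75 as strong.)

r = -0.47 < 0 so the relationship is negative.
|r| = 0.47, which falls in the moderate range.

moderate negative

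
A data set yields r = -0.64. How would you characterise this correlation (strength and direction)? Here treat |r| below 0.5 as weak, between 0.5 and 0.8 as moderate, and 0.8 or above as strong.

moderate negative

r = -0.64 < 0 so the relationship is negative.
|r| = 0.64, which falls in the moderate range.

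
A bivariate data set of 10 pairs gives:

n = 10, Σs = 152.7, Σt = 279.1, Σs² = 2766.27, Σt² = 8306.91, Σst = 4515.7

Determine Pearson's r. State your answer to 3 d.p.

0.535

r = (nΣst − ΣsΣt) / √[(nΣs² − (Σs)²)(nΣt² − (Σt)²)]
Numerator: 10×4515.7 − 152.7×279.1 = 2538.43
Denominator: √[(27662.7 − 23317.29)(83069.1 − 77896.81)] = √[4345.41 × 5172.29] = 4740.8565
r = 2538.43 / 4740.8565 ≈ 0.535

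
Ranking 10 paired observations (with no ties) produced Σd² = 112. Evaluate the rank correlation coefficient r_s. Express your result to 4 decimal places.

0.3212

ρ = 1 − 6Σd² / [n(n²−1)] = 1 − 6×112 / (10×99)
  = 1 − 672/990 = 1 − 0.67879 ≈ 0.3212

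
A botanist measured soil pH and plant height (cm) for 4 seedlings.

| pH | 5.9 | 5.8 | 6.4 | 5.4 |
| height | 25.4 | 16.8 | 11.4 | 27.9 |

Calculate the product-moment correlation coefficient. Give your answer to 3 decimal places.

-0.837

n = 4, Σx = 23.5, Σy = 81.5, Σx² = 138.57, Σy² = 1835.77, Σxy = 470.92
nΣxy − ΣxΣy = 1883.68 − 1915.25 = -31.57
nΣx² − (Σx)² = 554.28 − 552.25 = 2.03; nΣy² − (Σy)² = 7343.08 − 6642.25 = 700.83
r = -31.57 / √(2.03 × 700.83) = -31.57 / 37.7185 ≈ -0.837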